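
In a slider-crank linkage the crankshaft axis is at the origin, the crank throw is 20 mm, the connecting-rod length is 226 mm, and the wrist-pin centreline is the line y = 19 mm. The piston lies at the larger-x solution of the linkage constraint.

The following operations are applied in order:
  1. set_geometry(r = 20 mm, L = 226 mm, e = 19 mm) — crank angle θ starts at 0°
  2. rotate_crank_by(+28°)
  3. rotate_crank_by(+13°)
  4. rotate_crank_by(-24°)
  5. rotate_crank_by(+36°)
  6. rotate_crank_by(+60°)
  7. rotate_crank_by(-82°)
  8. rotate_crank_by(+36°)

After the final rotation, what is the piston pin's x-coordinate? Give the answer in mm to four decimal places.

233.8139

set_geometry: r = 20 mm, L = 226 mm, e = 19 mm; θ ← 0°
rotate_crank_by(+28°): θ ← 0° +28° = 28°
rotate_crank_by(+13°): θ ← 28° +13° = 41°
rotate_crank_by(-24°): θ ← 41° -24° = 17°
rotate_crank_by(+36°): θ ← 17° +36° = 53°
rotate_crank_by(+60°): θ ← 53° +60° = 113°
rotate_crank_by(-82°): θ ← 113° -82° = 31°
rotate_crank_by(+36°): θ ← 31° +36° = 67°
crank pin P = (r cos θ, r sin θ) = (7.814623, 18.410097)
h = r sin θ − e = 18.410097 − 19 = -0.589903
x = r cos θ + √(L² − h²) = 7.814623 + √(51076.0 − 0.3480) = 7.814623 + 225.999230 = 233.813853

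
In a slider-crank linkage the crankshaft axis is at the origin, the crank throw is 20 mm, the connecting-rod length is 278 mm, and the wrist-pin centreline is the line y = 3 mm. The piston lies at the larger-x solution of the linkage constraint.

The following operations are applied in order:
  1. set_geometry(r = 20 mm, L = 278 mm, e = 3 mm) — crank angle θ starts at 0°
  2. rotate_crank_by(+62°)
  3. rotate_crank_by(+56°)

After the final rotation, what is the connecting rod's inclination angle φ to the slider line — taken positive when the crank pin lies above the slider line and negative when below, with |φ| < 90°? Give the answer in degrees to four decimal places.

3.0226

set_geometry: r = 20 mm, L = 278 mm, e = 3 mm; θ ← 0°
rotate_crank_by(+62°): θ ← 0° +62° = 62°
rotate_crank_by(+56°): θ ← 62° +56° = 118°
crank pin P = (r cos θ, r sin θ) = (-9.389431, 17.658952)
h = r sin θ − e = 17.658952 − 3 = 14.658952
sin φ = h / L = 14.658952 / 278 = 0.05273004
φ = arcsin(0.05273004) = 3.022611°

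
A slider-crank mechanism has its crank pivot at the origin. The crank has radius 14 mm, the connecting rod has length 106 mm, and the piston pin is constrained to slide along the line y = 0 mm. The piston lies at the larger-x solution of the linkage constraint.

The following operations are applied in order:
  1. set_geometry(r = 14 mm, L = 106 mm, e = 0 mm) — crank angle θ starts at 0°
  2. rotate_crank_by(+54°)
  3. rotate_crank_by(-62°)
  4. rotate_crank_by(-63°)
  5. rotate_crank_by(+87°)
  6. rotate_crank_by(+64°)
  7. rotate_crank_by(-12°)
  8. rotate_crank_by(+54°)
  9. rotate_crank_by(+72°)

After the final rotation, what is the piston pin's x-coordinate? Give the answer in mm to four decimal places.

set_geometry: r = 14 mm, L = 106 mm, e = 0 mm; θ ← 0°
rotate_crank_by(+54°): θ ← 0° +54° = 54°
rotate_crank_by(-62°): θ ← 54° -62° = -8°
rotate_crank_by(-63°): θ ← -8° -63° = -71°
rotate_crank_by(+87°): θ ← -71° +87° = 16°
rotate_crank_by(+64°): θ ← 16° +64° = 80°
rotate_crank_by(-12°): θ ← 80° -12° = 68°
rotate_crank_by(+54°): θ ← 68° +54° = 122°
rotate_crank_by(+72°): θ ← 122° +72° = 194°
crank pin P = (r cos θ, r sin θ) = (-13.584140, -3.386907)
h = r sin θ − e = -3.386907 − 0 = -3.386907
x = r cos θ + √(L² − h²) = -13.584140 + √(11236.0 − 11.4711) = -13.584140 + 105.945877 = 92.361737

92.3617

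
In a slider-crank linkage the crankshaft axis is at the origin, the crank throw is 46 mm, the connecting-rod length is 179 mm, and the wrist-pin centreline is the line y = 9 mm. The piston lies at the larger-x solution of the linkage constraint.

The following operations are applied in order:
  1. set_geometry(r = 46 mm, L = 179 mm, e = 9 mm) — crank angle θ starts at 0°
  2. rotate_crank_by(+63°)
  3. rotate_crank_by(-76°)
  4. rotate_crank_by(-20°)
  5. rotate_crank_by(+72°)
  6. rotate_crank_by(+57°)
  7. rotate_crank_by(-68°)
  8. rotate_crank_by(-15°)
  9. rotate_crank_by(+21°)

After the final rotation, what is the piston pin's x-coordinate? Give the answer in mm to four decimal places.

216.3529

set_geometry: r = 46 mm, L = 179 mm, e = 9 mm; θ ← 0°
rotate_crank_by(+63°): θ ← 0° +63° = 63°
rotate_crank_by(-76°): θ ← 63° -76° = -13°
rotate_crank_by(-20°): θ ← -13° -20° = -33°
rotate_crank_by(+72°): θ ← -33° +72° = 39°
rotate_crank_by(+57°): θ ← 39° +57° = 96°
rotate_crank_by(-68°): θ ← 96° -68° = 28°
rotate_crank_by(-15°): θ ← 28° -15° = 13°
rotate_crank_by(+21°): θ ← 13° +21° = 34°
crank pin P = (r cos θ, r sin θ) = (38.135728, 25.722874)
h = r sin θ − e = 25.722874 − 9 = 16.722874
x = r cos θ + √(L² − h²) = 38.135728 + √(32041.0 − 279.6545) = 38.135728 + 178.217130 = 216.352859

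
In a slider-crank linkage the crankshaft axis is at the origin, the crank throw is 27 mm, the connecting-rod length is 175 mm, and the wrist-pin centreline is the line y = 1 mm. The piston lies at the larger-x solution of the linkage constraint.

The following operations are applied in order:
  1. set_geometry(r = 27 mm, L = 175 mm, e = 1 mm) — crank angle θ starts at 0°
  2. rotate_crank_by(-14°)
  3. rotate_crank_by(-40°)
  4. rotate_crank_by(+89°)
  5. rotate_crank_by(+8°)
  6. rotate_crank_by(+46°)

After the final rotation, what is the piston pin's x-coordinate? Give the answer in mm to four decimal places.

set_geometry: r = 27 mm, L = 175 mm, e = 1 mm; θ ← 0°
rotate_crank_by(-14°): θ ← 0° -14° = -14°
rotate_crank_by(-40°): θ ← -14° -40° = -54°
rotate_crank_by(+89°): θ ← -54° +89° = 35°
rotate_crank_by(+8°): θ ← 35° +8° = 43°
rotate_crank_by(+46°): θ ← 43° +46° = 89°
crank pin P = (r cos θ, r sin θ) = (0.471215, 26.995888)
h = r sin θ − e = 26.995888 − 1 = 25.995888
x = r cos θ + √(L² − h²) = 0.471215 + √(30625.0 − 675.7862) = 0.471215 + 173.058412 = 173.529627

173.5296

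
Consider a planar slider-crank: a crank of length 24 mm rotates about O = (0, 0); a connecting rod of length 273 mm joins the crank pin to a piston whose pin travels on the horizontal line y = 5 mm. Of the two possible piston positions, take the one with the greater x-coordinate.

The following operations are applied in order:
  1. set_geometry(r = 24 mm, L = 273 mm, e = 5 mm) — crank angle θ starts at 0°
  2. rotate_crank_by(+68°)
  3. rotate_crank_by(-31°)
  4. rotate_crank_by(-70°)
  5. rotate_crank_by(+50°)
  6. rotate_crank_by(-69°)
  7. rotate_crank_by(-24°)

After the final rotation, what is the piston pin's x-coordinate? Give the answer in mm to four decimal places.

277.3367

set_geometry: r = 24 mm, L = 273 mm, e = 5 mm; θ ← 0°
rotate_crank_by(+68°): θ ← 0° +68° = 68°
rotate_crank_by(-31°): θ ← 68° -31° = 37°
rotate_crank_by(-70°): θ ← 37° -70° = -33°
rotate_crank_by(+50°): θ ← -33° +50° = 17°
rotate_crank_by(-69°): θ ← 17° -69° = -52°
rotate_crank_by(-24°): θ ← -52° -24° = -76°
crank pin P = (r cos θ, r sin θ) = (5.806125, -23.287097)
h = r sin θ − e = -23.287097 − 5 = -28.287097
x = r cos θ + √(L² − h²) = 5.806125 + √(74529.0 − 800.1599) = 5.806125 + 271.530551 = 277.336676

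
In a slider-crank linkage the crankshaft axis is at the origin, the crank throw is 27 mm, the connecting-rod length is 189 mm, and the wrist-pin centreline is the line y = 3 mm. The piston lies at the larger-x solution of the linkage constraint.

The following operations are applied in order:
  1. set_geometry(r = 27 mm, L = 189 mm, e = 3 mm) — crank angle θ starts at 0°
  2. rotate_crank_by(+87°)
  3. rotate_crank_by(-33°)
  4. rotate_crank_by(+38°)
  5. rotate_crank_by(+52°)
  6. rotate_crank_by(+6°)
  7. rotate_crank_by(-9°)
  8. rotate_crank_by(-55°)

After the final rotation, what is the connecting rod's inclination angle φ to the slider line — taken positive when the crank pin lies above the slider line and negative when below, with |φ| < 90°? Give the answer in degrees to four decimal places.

7.2753

set_geometry: r = 27 mm, L = 189 mm, e = 3 mm; θ ← 0°
rotate_crank_by(+87°): θ ← 0° +87° = 87°
rotate_crank_by(-33°): θ ← 87° -33° = 54°
rotate_crank_by(+38°): θ ← 54° +38° = 92°
rotate_crank_by(+52°): θ ← 92° +52° = 144°
rotate_crank_by(+6°): θ ← 144° +6° = 150°
rotate_crank_by(-9°): θ ← 150° -9° = 141°
rotate_crank_by(-55°): θ ← 141° -55° = 86°
crank pin P = (r cos θ, r sin θ) = (1.883425, 26.934229)
h = r sin θ − e = 26.934229 − 3 = 23.934229
sin φ = h / L = 23.934229 / 189 = 0.12663613
φ = arcsin(0.12663613) = 7.275250°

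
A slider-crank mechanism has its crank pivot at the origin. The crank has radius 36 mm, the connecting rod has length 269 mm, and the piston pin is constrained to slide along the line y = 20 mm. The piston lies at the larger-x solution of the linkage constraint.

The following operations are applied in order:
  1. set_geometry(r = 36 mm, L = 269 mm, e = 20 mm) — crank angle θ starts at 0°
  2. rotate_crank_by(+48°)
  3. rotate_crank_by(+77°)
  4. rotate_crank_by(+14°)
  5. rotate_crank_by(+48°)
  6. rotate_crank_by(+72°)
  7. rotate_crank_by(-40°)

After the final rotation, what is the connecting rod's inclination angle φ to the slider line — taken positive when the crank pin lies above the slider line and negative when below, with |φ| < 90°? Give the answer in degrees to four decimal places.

-9.1239

set_geometry: r = 36 mm, L = 269 mm, e = 20 mm; θ ← 0°
rotate_crank_by(+48°): θ ← 0° +48° = 48°
rotate_crank_by(+77°): θ ← 48° +77° = 125°
rotate_crank_by(+14°): θ ← 125° +14° = 139°
rotate_crank_by(+48°): θ ← 139° +48° = 187°
rotate_crank_by(+72°): θ ← 187° +72° = 259°
rotate_crank_by(-40°): θ ← 259° -40° = 219°
crank pin P = (r cos θ, r sin θ) = (-27.977255, -22.655534)
h = r sin θ − e = -22.655534 − 20 = -42.655534
sin φ = h / L = -42.655534 / 269 = -0.15857076
φ = arcsin(-0.15857076) = -9.123948°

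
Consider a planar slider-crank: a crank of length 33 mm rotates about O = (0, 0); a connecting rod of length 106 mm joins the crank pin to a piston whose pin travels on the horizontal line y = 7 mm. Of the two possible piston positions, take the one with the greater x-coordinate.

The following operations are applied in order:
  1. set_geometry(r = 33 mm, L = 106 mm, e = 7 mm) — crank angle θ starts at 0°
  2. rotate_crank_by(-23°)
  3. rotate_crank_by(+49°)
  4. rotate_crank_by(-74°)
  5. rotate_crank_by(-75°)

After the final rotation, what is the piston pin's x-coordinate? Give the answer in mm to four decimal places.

82.1946

set_geometry: r = 33 mm, L = 106 mm, e = 7 mm; θ ← 0°
rotate_crank_by(-23°): θ ← 0° -23° = -23°
rotate_crank_by(+49°): θ ← -23° +49° = 26°
rotate_crank_by(-74°): θ ← 26° -74° = -48°
rotate_crank_by(-75°): θ ← -48° -75° = -123°
crank pin P = (r cos θ, r sin θ) = (-17.973088, -27.676129)
h = r sin θ − e = -27.676129 − 7 = -34.676129
x = r cos θ + √(L² − h²) = -17.973088 + √(11236.0 − 1202.4339) = -17.973088 + 100.167690 = 82.194602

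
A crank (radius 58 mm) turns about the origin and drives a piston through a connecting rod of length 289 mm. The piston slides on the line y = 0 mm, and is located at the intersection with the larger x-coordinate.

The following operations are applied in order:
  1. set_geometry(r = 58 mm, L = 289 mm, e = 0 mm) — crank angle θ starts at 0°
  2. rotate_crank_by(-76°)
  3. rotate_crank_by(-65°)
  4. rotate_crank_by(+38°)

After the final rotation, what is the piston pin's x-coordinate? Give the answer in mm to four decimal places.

set_geometry: r = 58 mm, L = 289 mm, e = 0 mm; θ ← 0°
rotate_crank_by(-76°): θ ← 0° -76° = -76°
rotate_crank_by(-65°): θ ← -76° -65° = -141°
rotate_crank_by(+38°): θ ← -141° +38° = -103°
crank pin P = (r cos θ, r sin θ) = (-13.047161, -56.513464)
h = r sin θ − e = -56.513464 − 0 = -56.513464
x = r cos θ + √(L² − h²) = -13.047161 + √(83521.0 − 3193.7716) = -13.047161 + 283.420586 = 270.373425

270.3734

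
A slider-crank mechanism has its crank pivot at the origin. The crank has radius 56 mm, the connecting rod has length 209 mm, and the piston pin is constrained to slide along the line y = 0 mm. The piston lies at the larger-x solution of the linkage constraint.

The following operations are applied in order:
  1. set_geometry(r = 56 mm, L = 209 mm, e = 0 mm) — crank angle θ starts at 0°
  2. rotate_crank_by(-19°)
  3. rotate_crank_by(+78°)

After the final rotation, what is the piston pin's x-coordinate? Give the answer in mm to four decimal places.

232.2552

set_geometry: r = 56 mm, L = 209 mm, e = 0 mm; θ ← 0°
rotate_crank_by(-19°): θ ← 0° -19° = -19°
rotate_crank_by(+78°): θ ← -19° +78° = 59°
crank pin P = (r cos θ, r sin θ) = (28.842132, 48.001369)
h = r sin θ − e = 48.001369 − 0 = 48.001369
x = r cos θ + √(L² − h²) = 28.842132 + √(43681.0 − 2304.1314) = 28.842132 + 203.413049 = 232.255181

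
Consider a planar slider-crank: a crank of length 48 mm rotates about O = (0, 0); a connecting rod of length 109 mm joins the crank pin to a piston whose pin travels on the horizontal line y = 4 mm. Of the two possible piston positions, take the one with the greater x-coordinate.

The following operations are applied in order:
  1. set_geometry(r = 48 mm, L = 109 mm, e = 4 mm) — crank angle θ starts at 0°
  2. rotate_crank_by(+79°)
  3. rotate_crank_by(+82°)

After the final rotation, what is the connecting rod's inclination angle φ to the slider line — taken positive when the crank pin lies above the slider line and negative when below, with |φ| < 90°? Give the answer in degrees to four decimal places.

set_geometry: r = 48 mm, L = 109 mm, e = 4 mm; θ ← 0°
rotate_crank_by(+79°): θ ← 0° +79° = 79°
rotate_crank_by(+82°): θ ← 79° +82° = 161°
crank pin P = (r cos θ, r sin θ) = (-45.384892, 15.627271)
h = r sin θ − e = 15.627271 − 4 = 11.627271
sin φ = h / L = 11.627271 / 109 = 0.10667221
φ = arcsin(0.10667221) = 6.123519°

6.1235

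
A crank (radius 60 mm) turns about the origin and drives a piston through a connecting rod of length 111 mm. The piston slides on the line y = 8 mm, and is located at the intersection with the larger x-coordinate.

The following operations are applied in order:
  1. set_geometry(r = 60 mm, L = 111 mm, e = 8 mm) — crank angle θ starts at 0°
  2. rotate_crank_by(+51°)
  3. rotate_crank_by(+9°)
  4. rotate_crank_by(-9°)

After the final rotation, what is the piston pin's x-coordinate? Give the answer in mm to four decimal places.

set_geometry: r = 60 mm, L = 111 mm, e = 8 mm; θ ← 0°
rotate_crank_by(+51°): θ ← 0° +51° = 51°
rotate_crank_by(+9°): θ ← 51° +9° = 60°
rotate_crank_by(-9°): θ ← 60° -9° = 51°
crank pin P = (r cos θ, r sin θ) = (37.759223, 46.628758)
h = r sin θ − e = 46.628758 − 8 = 38.628758
x = r cos θ + √(L² − h²) = 37.759223 + √(12321.0 − 1492.1809) = 37.759223 + 104.061612 = 141.820835

141.8208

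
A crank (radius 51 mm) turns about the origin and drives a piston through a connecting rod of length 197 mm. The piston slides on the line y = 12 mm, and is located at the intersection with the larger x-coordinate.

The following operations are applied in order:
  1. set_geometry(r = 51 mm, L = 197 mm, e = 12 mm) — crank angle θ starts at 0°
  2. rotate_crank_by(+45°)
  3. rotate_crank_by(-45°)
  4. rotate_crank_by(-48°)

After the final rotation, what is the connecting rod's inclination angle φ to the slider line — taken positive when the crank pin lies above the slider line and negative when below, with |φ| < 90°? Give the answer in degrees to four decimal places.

set_geometry: r = 51 mm, L = 197 mm, e = 12 mm; θ ← 0°
rotate_crank_by(+45°): θ ← 0° +45° = 45°
rotate_crank_by(-45°): θ ← 45° -45° = 0°
rotate_crank_by(-48°): θ ← 0° -48° = -48°
crank pin P = (r cos θ, r sin θ) = (34.125661, -37.900386)
h = r sin θ − e = -37.900386 − 12 = -49.900386
sin φ = h / L = -49.900386 / 197 = -0.25330145
φ = arcsin(-0.25330145) = -14.672962°

-14.6730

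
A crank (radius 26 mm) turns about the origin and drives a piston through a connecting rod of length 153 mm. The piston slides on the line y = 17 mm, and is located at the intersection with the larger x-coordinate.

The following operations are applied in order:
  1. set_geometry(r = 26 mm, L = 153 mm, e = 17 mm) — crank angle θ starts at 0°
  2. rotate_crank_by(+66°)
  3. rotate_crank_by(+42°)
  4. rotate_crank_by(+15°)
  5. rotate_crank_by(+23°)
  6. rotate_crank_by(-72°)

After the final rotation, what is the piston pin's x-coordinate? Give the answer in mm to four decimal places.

159.9577

set_geometry: r = 26 mm, L = 153 mm, e = 17 mm; θ ← 0°
rotate_crank_by(+66°): θ ← 0° +66° = 66°
rotate_crank_by(+42°): θ ← 66° +42° = 108°
rotate_crank_by(+15°): θ ← 108° +15° = 123°
rotate_crank_by(+23°): θ ← 123° +23° = 146°
rotate_crank_by(-72°): θ ← 146° -72° = 74°
crank pin P = (r cos θ, r sin θ) = (7.166571, 24.992804)
h = r sin θ − e = 24.992804 − 17 = 7.992804
x = r cos θ + √(L² − h²) = 7.166571 + √(23409.0 − 63.8849) = 7.166571 + 152.791083 = 159.957654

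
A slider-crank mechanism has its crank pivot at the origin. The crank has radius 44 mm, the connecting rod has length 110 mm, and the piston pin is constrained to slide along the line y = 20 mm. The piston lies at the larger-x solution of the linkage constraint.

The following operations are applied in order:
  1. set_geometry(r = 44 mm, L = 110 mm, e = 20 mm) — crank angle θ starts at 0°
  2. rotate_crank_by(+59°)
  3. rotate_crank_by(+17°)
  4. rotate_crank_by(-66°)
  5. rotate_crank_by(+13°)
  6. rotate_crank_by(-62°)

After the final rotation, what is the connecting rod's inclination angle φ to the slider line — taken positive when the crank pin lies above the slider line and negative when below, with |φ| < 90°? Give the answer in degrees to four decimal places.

-25.6928

set_geometry: r = 44 mm, L = 110 mm, e = 20 mm; θ ← 0°
rotate_crank_by(+59°): θ ← 0° +59° = 59°
rotate_crank_by(+17°): θ ← 59° +17° = 76°
rotate_crank_by(-66°): θ ← 76° -66° = 10°
rotate_crank_by(+13°): θ ← 10° +13° = 23°
rotate_crank_by(-62°): θ ← 23° -62° = -39°
crank pin P = (r cos θ, r sin θ) = (34.194422, -27.690097)
h = r sin θ − e = -27.690097 − 20 = -47.690097
sin φ = h / L = -47.690097 / 110 = -0.43354634
φ = arcsin(-0.43354634) = -25.692831°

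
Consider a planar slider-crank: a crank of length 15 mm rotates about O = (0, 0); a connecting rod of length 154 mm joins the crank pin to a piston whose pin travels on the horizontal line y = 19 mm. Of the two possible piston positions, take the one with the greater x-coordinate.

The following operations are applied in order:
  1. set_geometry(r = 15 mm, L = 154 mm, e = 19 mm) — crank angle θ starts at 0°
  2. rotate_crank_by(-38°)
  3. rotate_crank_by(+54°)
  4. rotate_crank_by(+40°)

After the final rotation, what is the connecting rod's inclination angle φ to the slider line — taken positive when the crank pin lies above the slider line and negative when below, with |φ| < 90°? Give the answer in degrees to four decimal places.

-2.4430

set_geometry: r = 15 mm, L = 154 mm, e = 19 mm; θ ← 0°
rotate_crank_by(-38°): θ ← 0° -38° = -38°
rotate_crank_by(+54°): θ ← -38° +54° = 16°
rotate_crank_by(+40°): θ ← 16° +40° = 56°
crank pin P = (r cos θ, r sin θ) = (8.387894, 12.435564)
h = r sin θ − e = 12.435564 − 19 = -6.564436
sin φ = h / L = -6.564436 / 154 = -0.04262621
φ = arcsin(-0.04262621) = -2.443042°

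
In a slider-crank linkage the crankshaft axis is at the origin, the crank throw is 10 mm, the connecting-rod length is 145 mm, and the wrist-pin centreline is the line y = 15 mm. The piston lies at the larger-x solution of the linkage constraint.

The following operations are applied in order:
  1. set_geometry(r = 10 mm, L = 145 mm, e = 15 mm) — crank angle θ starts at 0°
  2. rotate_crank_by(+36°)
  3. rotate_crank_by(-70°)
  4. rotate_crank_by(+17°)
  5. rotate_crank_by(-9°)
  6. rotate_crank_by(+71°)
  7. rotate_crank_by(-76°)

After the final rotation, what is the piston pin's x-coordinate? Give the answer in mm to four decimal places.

set_geometry: r = 10 mm, L = 145 mm, e = 15 mm; θ ← 0°
rotate_crank_by(+36°): θ ← 0° +36° = 36°
rotate_crank_by(-70°): θ ← 36° -70° = -34°
rotate_crank_by(+17°): θ ← -34° +17° = -17°
rotate_crank_by(-9°): θ ← -17° -9° = -26°
rotate_crank_by(+71°): θ ← -26° +71° = 45°
rotate_crank_by(-76°): θ ← 45° -76° = -31°
crank pin P = (r cos θ, r sin θ) = (8.571673, -5.150381)
h = r sin θ − e = -5.150381 − 15 = -20.150381
x = r cos θ + √(L² − h²) = 8.571673 + √(21025.0 − 406.0378) = 8.571673 + 143.593044 = 152.164717

152.1647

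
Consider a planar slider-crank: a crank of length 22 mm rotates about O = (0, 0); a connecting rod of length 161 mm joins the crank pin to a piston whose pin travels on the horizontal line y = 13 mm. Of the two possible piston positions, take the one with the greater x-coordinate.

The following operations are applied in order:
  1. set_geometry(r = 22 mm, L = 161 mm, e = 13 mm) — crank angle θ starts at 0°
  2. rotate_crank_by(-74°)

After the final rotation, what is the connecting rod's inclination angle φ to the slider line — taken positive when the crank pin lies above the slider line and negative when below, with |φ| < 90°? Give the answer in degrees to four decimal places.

-12.2453

set_geometry: r = 22 mm, L = 161 mm, e = 13 mm; θ ← 0°
rotate_crank_by(-74°): θ ← 0° -74° = -74°
crank pin P = (r cos θ, r sin θ) = (6.064022, -21.147757)
h = r sin θ − e = -21.147757 − 13 = -34.147757
sin φ = h / L = -34.147757 / 161 = -0.21209787
φ = arcsin(-0.21209787) = -12.245321°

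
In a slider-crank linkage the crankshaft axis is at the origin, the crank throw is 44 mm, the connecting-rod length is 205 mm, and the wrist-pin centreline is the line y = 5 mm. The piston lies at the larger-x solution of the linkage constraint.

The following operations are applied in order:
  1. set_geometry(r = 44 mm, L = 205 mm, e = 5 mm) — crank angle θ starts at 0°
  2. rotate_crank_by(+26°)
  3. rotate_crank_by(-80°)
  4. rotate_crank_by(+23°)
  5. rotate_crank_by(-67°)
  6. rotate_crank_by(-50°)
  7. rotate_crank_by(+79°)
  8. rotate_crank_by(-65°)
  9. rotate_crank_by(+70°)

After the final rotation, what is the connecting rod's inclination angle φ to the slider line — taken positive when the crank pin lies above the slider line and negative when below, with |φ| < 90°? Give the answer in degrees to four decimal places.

set_geometry: r = 44 mm, L = 205 mm, e = 5 mm; θ ← 0°
rotate_crank_by(+26°): θ ← 0° +26° = 26°
rotate_crank_by(-80°): θ ← 26° -80° = -54°
rotate_crank_by(+23°): θ ← -54° +23° = -31°
rotate_crank_by(-67°): θ ← -31° -67° = -98°
rotate_crank_by(-50°): θ ← -98° -50° = -148°
rotate_crank_by(+79°): θ ← -148° +79° = -69°
rotate_crank_by(-65°): θ ← -69° -65° = -134°
rotate_crank_by(+70°): θ ← -134° +70° = -64°
crank pin P = (r cos θ, r sin θ) = (19.288330, -39.546938)
h = r sin θ − e = -39.546938 − 5 = -44.546938
sin φ = h / L = -44.546938 / 205 = -0.21730214
φ = arcsin(-0.21730214) = -12.550624°

-12.5506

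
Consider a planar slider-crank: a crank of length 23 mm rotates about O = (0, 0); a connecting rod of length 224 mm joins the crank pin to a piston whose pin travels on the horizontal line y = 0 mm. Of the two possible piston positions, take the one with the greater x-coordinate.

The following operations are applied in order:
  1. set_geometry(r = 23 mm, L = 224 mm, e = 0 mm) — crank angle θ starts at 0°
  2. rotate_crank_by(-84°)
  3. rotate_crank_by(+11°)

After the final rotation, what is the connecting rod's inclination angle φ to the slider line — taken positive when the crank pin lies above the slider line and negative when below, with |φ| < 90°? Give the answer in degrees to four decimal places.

set_geometry: r = 23 mm, L = 224 mm, e = 0 mm; θ ← 0°
rotate_crank_by(-84°): θ ← 0° -84° = -84°
rotate_crank_by(+11°): θ ← -84° +11° = -73°
crank pin P = (r cos θ, r sin θ) = (6.724549, -21.995009)
h = r sin θ − e = -21.995009 − 0 = -21.995009
sin φ = h / L = -21.995009 / 224 = -0.09819201
φ = arcsin(-0.09819201) = -5.635068°

-5.6351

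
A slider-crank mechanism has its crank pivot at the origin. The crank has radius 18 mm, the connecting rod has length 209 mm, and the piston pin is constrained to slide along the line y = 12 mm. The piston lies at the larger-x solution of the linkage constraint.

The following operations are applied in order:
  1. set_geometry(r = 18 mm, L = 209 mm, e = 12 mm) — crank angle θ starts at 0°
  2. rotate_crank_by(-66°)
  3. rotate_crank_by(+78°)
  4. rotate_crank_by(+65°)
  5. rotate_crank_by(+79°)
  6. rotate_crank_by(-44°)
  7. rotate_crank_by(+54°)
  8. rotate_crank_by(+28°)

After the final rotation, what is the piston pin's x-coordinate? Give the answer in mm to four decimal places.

190.8938

set_geometry: r = 18 mm, L = 209 mm, e = 12 mm; θ ← 0°
rotate_crank_by(-66°): θ ← 0° -66° = -66°
rotate_crank_by(+78°): θ ← -66° +78° = 12°
rotate_crank_by(+65°): θ ← 12° +65° = 77°
rotate_crank_by(+79°): θ ← 77° +79° = 156°
rotate_crank_by(-44°): θ ← 156° -44° = 112°
rotate_crank_by(+54°): θ ← 112° +54° = 166°
rotate_crank_by(+28°): θ ← 166° +28° = 194°
crank pin P = (r cos θ, r sin θ) = (-17.465323, -4.354594)
h = r sin θ − e = -4.354594 − 12 = -16.354594
x = r cos θ + √(L² − h²) = -17.465323 + √(43681.0 − 267.4727) = -17.465323 + 208.359130 = 190.893807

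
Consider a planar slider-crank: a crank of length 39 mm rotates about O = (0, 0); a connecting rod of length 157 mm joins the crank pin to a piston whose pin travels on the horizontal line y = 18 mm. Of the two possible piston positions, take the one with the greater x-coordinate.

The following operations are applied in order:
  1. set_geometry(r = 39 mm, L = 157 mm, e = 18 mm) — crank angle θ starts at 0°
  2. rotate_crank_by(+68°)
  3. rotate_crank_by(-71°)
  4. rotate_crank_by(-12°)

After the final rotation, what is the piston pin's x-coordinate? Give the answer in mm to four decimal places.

192.1371

set_geometry: r = 39 mm, L = 157 mm, e = 18 mm; θ ← 0°
rotate_crank_by(+68°): θ ← 0° +68° = 68°
rotate_crank_by(-71°): θ ← 68° -71° = -3°
rotate_crank_by(-12°): θ ← -3° -12° = -15°
crank pin P = (r cos θ, r sin θ) = (37.671107, -10.093943)
h = r sin θ − e = -10.093943 − 18 = -28.093943
x = r cos θ + √(L² − h²) = 37.671107 + √(24649.0 − 789.2696) = 37.671107 + 154.465952 = 192.137059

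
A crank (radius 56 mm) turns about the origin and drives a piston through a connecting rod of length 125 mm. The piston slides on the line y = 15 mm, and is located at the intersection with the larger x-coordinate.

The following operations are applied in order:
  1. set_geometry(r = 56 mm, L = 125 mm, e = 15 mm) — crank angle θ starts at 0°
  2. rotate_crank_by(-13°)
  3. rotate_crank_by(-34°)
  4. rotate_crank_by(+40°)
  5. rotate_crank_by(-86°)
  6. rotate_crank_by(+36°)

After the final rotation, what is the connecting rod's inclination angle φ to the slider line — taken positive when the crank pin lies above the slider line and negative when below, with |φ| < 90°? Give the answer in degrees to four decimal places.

-29.7175

set_geometry: r = 56 mm, L = 125 mm, e = 15 mm; θ ← 0°
rotate_crank_by(-13°): θ ← 0° -13° = -13°
rotate_crank_by(-34°): θ ← -13° -34° = -47°
rotate_crank_by(+40°): θ ← -47° +40° = -7°
rotate_crank_by(-86°): θ ← -7° -86° = -93°
rotate_crank_by(+36°): θ ← -93° +36° = -57°
crank pin P = (r cos θ, r sin θ) = (30.499786, -46.965552)
h = r sin θ − e = -46.965552 − 15 = -61.965552
sin φ = h / L = -61.965552 / 125 = -0.49572441
φ = arcsin(-0.49572441) = -29.717530°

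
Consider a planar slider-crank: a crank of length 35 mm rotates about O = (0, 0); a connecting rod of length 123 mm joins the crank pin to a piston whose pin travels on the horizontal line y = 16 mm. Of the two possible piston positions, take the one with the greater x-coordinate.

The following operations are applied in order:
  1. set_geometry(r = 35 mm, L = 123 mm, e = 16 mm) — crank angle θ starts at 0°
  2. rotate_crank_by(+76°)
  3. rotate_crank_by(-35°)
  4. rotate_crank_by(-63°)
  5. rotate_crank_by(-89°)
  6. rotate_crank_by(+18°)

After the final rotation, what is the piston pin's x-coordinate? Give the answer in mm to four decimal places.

set_geometry: r = 35 mm, L = 123 mm, e = 16 mm; θ ← 0°
rotate_crank_by(+76°): θ ← 0° +76° = 76°
rotate_crank_by(-35°): θ ← 76° -35° = 41°
rotate_crank_by(-63°): θ ← 41° -63° = -22°
rotate_crank_by(-89°): θ ← -22° -89° = -111°
rotate_crank_by(+18°): θ ← -111° +18° = -93°
crank pin P = (r cos θ, r sin θ) = (-1.831758, -34.952034)
h = r sin θ − e = -34.952034 − 16 = -50.952034
x = r cos θ + √(L² − h²) = -1.831758 + √(15129.0 − 2596.1097) = -1.831758 + 111.950392 = 110.118633

110.1186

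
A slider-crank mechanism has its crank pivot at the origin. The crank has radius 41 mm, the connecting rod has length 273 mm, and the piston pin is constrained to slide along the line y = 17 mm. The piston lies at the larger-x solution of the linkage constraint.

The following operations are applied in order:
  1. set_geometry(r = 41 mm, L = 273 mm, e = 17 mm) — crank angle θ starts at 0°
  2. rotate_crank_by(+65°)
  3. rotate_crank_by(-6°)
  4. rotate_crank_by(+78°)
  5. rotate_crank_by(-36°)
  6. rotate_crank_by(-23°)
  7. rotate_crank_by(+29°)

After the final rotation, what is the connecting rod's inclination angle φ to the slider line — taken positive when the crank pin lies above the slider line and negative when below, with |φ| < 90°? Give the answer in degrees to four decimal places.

4.6662

set_geometry: r = 41 mm, L = 273 mm, e = 17 mm; θ ← 0°
rotate_crank_by(+65°): θ ← 0° +65° = 65°
rotate_crank_by(-6°): θ ← 65° -6° = 59°
rotate_crank_by(+78°): θ ← 59° +78° = 137°
rotate_crank_by(-36°): θ ← 137° -36° = 101°
rotate_crank_by(-23°): θ ← 101° -23° = 78°
rotate_crank_by(+29°): θ ← 78° +29° = 107°
crank pin P = (r cos θ, r sin θ) = (-11.987240, 39.208495)
h = r sin θ − e = 39.208495 − 17 = 22.208495
sin φ = h / L = 22.208495 / 273 = 0.08134980
φ = arcsin(0.08134980) = 4.666156°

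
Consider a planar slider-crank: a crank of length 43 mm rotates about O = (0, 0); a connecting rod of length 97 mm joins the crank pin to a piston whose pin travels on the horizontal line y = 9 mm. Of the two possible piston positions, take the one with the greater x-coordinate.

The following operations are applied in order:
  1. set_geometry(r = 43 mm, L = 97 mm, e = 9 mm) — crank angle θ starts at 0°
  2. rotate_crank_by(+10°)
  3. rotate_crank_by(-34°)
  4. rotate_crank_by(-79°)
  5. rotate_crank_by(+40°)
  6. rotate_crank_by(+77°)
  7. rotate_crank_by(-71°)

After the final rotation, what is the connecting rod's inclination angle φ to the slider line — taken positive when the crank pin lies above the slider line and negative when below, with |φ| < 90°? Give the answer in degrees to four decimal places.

set_geometry: r = 43 mm, L = 97 mm, e = 9 mm; θ ← 0°
rotate_crank_by(+10°): θ ← 0° +10° = 10°
rotate_crank_by(-34°): θ ← 10° -34° = -24°
rotate_crank_by(-79°): θ ← -24° -79° = -103°
rotate_crank_by(+40°): θ ← -103° +40° = -63°
rotate_crank_by(+77°): θ ← -63° +77° = 14°
rotate_crank_by(-71°): θ ← 14° -71° = -57°
crank pin P = (r cos θ, r sin θ) = (23.419479, -36.062834)
h = r sin θ − e = -36.062834 − 9 = -45.062834
sin φ = h / L = -45.062834 / 97 = -0.46456530
φ = arcsin(-0.46456530) = -27.682093°

-27.6821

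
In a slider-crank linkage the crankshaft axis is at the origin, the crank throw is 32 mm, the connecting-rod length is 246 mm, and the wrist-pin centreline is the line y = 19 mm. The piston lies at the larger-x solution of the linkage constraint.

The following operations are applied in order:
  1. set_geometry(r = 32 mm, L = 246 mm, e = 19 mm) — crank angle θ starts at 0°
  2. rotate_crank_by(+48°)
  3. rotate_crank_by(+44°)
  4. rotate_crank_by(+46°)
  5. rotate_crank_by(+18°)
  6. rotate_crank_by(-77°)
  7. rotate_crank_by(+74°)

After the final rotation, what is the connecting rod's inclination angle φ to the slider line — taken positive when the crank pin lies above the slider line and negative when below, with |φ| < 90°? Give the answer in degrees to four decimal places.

set_geometry: r = 32 mm, L = 246 mm, e = 19 mm; θ ← 0°
rotate_crank_by(+48°): θ ← 0° +48° = 48°
rotate_crank_by(+44°): θ ← 48° +44° = 92°
rotate_crank_by(+46°): θ ← 92° +46° = 138°
rotate_crank_by(+18°): θ ← 138° +18° = 156°
rotate_crank_by(-77°): θ ← 156° -77° = 79°
rotate_crank_by(+74°): θ ← 79° +74° = 153°
crank pin P = (r cos θ, r sin θ) = (-28.512209, 14.527696)
h = r sin θ − e = 14.527696 − 19 = -4.472304
sin φ = h / L = -4.472304 / 246 = -0.01818010
φ = arcsin(-0.01818010) = -1.041700°

-1.0417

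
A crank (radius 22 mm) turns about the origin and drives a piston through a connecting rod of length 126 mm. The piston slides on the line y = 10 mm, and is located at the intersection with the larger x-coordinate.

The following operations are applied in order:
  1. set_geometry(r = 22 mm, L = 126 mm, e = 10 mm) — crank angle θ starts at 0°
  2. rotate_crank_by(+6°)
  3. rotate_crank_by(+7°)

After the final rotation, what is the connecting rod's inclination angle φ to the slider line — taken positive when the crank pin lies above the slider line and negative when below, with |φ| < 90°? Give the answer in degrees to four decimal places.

-2.2975

set_geometry: r = 22 mm, L = 126 mm, e = 10 mm; θ ← 0°
rotate_crank_by(+6°): θ ← 0° +6° = 6°
rotate_crank_by(+7°): θ ← 6° +7° = 13°
crank pin P = (r cos θ, r sin θ) = (21.436141, 4.948923)
h = r sin θ − e = 4.948923 − 10 = -5.051077
sin φ = h / L = -5.051077 / 126 = -0.04008791
φ = arcsin(-0.04008791) = -2.297484°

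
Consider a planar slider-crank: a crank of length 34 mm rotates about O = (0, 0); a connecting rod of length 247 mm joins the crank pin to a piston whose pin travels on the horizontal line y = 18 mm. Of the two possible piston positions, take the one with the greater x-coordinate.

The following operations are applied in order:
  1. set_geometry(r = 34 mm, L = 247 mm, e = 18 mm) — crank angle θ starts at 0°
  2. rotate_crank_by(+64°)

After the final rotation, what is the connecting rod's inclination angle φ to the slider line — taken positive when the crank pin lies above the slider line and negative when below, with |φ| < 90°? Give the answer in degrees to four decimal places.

set_geometry: r = 34 mm, L = 247 mm, e = 18 mm; θ ← 0°
rotate_crank_by(+64°): θ ← 0° +64° = 64°
crank pin P = (r cos θ, r sin θ) = (14.904619, 30.558998)
h = r sin θ − e = 30.558998 − 18 = 12.558998
sin φ = h / L = 12.558998 / 247 = 0.05084614
φ = arcsin(0.05084614) = 2.914526°

2.9145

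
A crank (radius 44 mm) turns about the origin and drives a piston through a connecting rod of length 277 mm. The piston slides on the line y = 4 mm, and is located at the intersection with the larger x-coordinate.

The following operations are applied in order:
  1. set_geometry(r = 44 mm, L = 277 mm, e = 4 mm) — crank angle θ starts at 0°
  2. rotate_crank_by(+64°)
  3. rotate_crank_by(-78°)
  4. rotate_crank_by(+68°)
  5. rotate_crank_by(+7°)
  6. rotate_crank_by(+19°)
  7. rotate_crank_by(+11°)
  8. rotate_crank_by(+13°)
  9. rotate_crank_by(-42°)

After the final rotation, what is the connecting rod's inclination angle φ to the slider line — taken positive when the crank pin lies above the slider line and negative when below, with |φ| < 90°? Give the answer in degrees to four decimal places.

set_geometry: r = 44 mm, L = 277 mm, e = 4 mm; θ ← 0°
rotate_crank_by(+64°): θ ← 0° +64° = 64°
rotate_crank_by(-78°): θ ← 64° -78° = -14°
rotate_crank_by(+68°): θ ← -14° +68° = 54°
rotate_crank_by(+7°): θ ← 54° +7° = 61°
rotate_crank_by(+19°): θ ← 61° +19° = 80°
rotate_crank_by(+11°): θ ← 80° +11° = 91°
rotate_crank_by(+13°): θ ← 91° +13° = 104°
rotate_crank_by(-42°): θ ← 104° -42° = 62°
crank pin P = (r cos θ, r sin θ) = (20.656749, 38.849694)
h = r sin θ − e = 38.849694 − 4 = 34.849694
sin φ = h / L = 34.849694 / 277 = 0.12581117
φ = arcsin(0.12581117) = 7.227602°

7.2276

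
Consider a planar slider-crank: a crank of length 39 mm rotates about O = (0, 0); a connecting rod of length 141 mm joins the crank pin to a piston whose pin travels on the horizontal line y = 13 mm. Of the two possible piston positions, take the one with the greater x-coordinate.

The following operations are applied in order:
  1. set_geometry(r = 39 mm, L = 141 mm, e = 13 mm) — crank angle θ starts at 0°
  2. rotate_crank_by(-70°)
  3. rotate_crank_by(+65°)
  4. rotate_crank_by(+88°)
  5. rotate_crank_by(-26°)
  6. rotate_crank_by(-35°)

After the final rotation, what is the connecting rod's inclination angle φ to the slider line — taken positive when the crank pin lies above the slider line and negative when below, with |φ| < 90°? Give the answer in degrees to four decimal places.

0.6541

set_geometry: r = 39 mm, L = 141 mm, e = 13 mm; θ ← 0°
rotate_crank_by(-70°): θ ← 0° -70° = -70°
rotate_crank_by(+65°): θ ← -70° +65° = -5°
rotate_crank_by(+88°): θ ← -5° +88° = 83°
rotate_crank_by(-26°): θ ← 83° -26° = 57°
rotate_crank_by(-35°): θ ← 57° -35° = 22°
crank pin P = (r cos θ, r sin θ) = (36.160170, 14.609657)
h = r sin θ − e = 14.609657 − 13 = 1.609657
sin φ = h / L = 1.609657 / 141 = 0.01141601
φ = arcsin(0.01141601) = 0.654103°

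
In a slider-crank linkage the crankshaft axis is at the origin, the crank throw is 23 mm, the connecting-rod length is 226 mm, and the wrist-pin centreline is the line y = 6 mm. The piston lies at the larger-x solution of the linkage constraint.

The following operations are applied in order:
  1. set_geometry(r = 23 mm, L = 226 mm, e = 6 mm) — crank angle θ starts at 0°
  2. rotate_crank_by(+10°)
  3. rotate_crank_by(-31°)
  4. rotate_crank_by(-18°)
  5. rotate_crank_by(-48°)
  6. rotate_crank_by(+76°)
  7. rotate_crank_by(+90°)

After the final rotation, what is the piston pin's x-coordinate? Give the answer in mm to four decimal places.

229.7798

set_geometry: r = 23 mm, L = 226 mm, e = 6 mm; θ ← 0°
rotate_crank_by(+10°): θ ← 0° +10° = 10°
rotate_crank_by(-31°): θ ← 10° -31° = -21°
rotate_crank_by(-18°): θ ← -21° -18° = -39°
rotate_crank_by(-48°): θ ← -39° -48° = -87°
rotate_crank_by(+76°): θ ← -87° +76° = -11°
rotate_crank_by(+90°): θ ← -11° +90° = 79°
crank pin P = (r cos θ, r sin θ) = (4.388607, 22.577425)
h = r sin θ − e = 22.577425 − 6 = 16.577425
x = r cos θ + √(L² − h²) = 4.388607 + √(51076.0 − 274.8110) = 4.388607 + 225.391191 = 229.779798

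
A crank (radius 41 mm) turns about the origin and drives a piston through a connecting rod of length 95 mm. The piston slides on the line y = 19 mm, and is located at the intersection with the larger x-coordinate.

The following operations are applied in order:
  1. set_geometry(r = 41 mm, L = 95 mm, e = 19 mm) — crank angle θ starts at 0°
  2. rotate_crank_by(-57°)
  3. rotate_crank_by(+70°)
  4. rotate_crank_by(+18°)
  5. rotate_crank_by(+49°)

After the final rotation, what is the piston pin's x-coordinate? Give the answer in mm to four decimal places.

set_geometry: r = 41 mm, L = 95 mm, e = 19 mm; θ ← 0°
rotate_crank_by(-57°): θ ← 0° -57° = -57°
rotate_crank_by(+70°): θ ← -57° +70° = 13°
rotate_crank_by(+18°): θ ← 13° +18° = 31°
rotate_crank_by(+49°): θ ← 31° +49° = 80°
crank pin P = (r cos θ, r sin θ) = (7.119575, 40.377118)
h = r sin θ − e = 40.377118 − 19 = 21.377118
x = r cos θ + √(L² − h²) = 7.119575 + √(9025.0 − 456.9812) = 7.119575 + 92.563593 = 99.683169

99.6832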